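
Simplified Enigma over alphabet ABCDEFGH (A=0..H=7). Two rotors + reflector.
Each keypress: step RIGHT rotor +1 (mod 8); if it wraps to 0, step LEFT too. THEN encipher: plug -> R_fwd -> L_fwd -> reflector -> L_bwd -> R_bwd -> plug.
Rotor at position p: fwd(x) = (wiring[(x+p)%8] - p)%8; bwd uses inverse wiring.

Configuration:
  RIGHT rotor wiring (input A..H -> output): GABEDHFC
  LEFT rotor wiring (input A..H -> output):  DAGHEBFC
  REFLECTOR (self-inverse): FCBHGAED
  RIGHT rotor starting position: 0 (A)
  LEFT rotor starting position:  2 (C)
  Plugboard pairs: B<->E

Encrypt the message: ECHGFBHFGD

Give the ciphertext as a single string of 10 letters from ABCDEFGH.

Answer: ADDCBEDDCH

Derivation:
Char 1 ('E'): step: R->1, L=2; E->plug->B->R->A->L->E->refl->G->L'->H->R'->A->plug->A
Char 2 ('C'): step: R->2, L=2; C->plug->C->R->B->L->F->refl->A->L'->F->R'->D->plug->D
Char 3 ('H'): step: R->3, L=2; H->plug->H->R->G->L->B->refl->C->L'->C->R'->D->plug->D
Char 4 ('G'): step: R->4, L=2; G->plug->G->R->F->L->A->refl->F->L'->B->R'->C->plug->C
Char 5 ('F'): step: R->5, L=2; F->plug->F->R->E->L->D->refl->H->L'->D->R'->E->plug->B
Char 6 ('B'): step: R->6, L=2; B->plug->E->R->D->L->H->refl->D->L'->E->R'->B->plug->E
Char 7 ('H'): step: R->7, L=2; H->plug->H->R->G->L->B->refl->C->L'->C->R'->D->plug->D
Char 8 ('F'): step: R->0, L->3 (L advanced); F->plug->F->R->H->L->D->refl->H->L'->E->R'->D->plug->D
Char 9 ('G'): step: R->1, L=3; G->plug->G->R->B->L->B->refl->C->L'->D->R'->C->plug->C
Char 10 ('D'): step: R->2, L=3; D->plug->D->R->F->L->A->refl->F->L'->G->R'->H->plug->H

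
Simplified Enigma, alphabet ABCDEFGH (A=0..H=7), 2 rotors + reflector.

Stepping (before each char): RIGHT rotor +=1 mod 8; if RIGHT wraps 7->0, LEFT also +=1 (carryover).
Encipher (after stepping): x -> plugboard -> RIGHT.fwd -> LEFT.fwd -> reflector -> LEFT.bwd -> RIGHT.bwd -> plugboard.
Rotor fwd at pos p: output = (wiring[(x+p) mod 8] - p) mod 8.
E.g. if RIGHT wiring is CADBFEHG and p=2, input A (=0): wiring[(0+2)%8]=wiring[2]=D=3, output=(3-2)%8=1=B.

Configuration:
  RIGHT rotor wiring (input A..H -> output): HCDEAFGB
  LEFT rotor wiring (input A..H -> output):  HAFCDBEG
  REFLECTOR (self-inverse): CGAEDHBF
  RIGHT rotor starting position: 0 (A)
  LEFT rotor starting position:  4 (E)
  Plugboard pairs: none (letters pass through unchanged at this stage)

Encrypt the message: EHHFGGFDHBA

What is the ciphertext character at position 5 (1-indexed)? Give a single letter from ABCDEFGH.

Char 1 ('E'): step: R->1, L=4; E->plug->E->R->E->L->D->refl->E->L'->F->R'->F->plug->F
Char 2 ('H'): step: R->2, L=4; H->plug->H->R->A->L->H->refl->F->L'->B->R'->A->plug->A
Char 3 ('H'): step: R->3, L=4; H->plug->H->R->A->L->H->refl->F->L'->B->R'->A->plug->A
Char 4 ('F'): step: R->4, L=4; F->plug->F->R->G->L->B->refl->G->L'->H->R'->G->plug->G
Char 5 ('G'): step: R->5, L=4; G->plug->G->R->H->L->G->refl->B->L'->G->R'->F->plug->F

F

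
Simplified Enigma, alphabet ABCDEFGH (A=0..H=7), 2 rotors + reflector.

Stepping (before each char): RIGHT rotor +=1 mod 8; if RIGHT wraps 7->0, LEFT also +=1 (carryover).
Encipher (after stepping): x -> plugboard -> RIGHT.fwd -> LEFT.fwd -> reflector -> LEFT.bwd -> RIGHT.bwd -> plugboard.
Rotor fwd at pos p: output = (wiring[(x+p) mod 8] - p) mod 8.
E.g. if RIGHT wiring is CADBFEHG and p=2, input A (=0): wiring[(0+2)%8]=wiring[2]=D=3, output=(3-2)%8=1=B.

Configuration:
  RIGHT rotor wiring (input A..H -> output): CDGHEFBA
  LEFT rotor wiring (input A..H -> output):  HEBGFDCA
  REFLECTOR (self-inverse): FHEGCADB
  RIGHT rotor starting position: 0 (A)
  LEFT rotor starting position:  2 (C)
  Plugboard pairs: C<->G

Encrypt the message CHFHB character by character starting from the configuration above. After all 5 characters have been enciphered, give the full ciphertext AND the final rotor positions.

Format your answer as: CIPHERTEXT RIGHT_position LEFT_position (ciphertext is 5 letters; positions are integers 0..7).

Char 1 ('C'): step: R->1, L=2; C->plug->G->R->H->L->C->refl->E->L'->B->R'->H->plug->H
Char 2 ('H'): step: R->2, L=2; H->plug->H->R->B->L->E->refl->C->L'->H->R'->E->plug->E
Char 3 ('F'): step: R->3, L=2; F->plug->F->R->H->L->C->refl->E->L'->B->R'->B->plug->B
Char 4 ('H'): step: R->4, L=2; H->plug->H->R->D->L->B->refl->H->L'->A->R'->A->plug->A
Char 5 ('B'): step: R->5, L=2; B->plug->B->R->E->L->A->refl->F->L'->G->R'->E->plug->E
Final: ciphertext=HEBAE, RIGHT=5, LEFT=2

Answer: HEBAE 5 2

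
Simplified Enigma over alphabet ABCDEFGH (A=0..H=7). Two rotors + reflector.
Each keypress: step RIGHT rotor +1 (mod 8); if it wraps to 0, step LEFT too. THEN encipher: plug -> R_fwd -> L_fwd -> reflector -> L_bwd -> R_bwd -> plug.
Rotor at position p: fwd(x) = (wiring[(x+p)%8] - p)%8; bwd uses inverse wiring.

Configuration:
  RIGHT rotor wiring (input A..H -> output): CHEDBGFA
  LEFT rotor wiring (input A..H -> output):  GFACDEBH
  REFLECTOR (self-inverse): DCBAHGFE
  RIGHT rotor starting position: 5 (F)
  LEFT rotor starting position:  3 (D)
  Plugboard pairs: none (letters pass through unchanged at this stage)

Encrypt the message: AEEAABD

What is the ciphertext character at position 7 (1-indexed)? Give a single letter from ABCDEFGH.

Char 1 ('A'): step: R->6, L=3; A->plug->A->R->H->L->F->refl->G->L'->D->R'->G->plug->G
Char 2 ('E'): step: R->7, L=3; E->plug->E->R->E->L->E->refl->H->L'->A->R'->C->plug->C
Char 3 ('E'): step: R->0, L->4 (L advanced); E->plug->E->R->B->L->A->refl->D->L'->D->R'->D->plug->D
Char 4 ('A'): step: R->1, L=4; A->plug->A->R->G->L->E->refl->H->L'->A->R'->D->plug->D
Char 5 ('A'): step: R->2, L=4; A->plug->A->R->C->L->F->refl->G->L'->H->R'->C->plug->C
Char 6 ('B'): step: R->3, L=4; B->plug->B->R->G->L->E->refl->H->L'->A->R'->A->plug->A
Char 7 ('D'): step: R->4, L=4; D->plug->D->R->E->L->C->refl->B->L'->F->R'->A->plug->A

A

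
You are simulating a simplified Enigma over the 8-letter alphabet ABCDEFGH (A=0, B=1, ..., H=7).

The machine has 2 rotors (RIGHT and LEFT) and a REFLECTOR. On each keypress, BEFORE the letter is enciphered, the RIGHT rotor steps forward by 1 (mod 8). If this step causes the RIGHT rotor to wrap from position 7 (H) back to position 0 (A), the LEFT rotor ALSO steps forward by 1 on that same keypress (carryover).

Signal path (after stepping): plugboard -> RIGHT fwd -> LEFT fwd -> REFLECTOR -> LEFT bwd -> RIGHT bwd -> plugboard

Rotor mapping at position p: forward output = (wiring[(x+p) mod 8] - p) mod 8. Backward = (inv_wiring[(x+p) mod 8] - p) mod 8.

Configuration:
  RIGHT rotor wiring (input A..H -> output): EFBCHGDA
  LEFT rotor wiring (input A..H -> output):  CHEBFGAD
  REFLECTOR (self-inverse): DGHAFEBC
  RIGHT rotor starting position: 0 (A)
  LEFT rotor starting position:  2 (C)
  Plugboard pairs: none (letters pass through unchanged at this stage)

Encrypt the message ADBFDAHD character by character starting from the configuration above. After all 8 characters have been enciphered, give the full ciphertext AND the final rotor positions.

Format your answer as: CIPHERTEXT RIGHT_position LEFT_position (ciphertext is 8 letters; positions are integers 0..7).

Answer: ECEECFBA 0 3

Derivation:
Char 1 ('A'): step: R->1, L=2; A->plug->A->R->E->L->G->refl->B->L'->F->R'->E->plug->E
Char 2 ('D'): step: R->2, L=2; D->plug->D->R->E->L->G->refl->B->L'->F->R'->C->plug->C
Char 3 ('B'): step: R->3, L=2; B->plug->B->R->E->L->G->refl->B->L'->F->R'->E->plug->E
Char 4 ('F'): step: R->4, L=2; F->plug->F->R->B->L->H->refl->C->L'->A->R'->E->plug->E
Char 5 ('D'): step: R->5, L=2; D->plug->D->R->H->L->F->refl->E->L'->D->R'->C->plug->C
Char 6 ('A'): step: R->6, L=2; A->plug->A->R->F->L->B->refl->G->L'->E->R'->F->plug->F
Char 7 ('H'): step: R->7, L=2; H->plug->H->R->E->L->G->refl->B->L'->F->R'->B->plug->B
Char 8 ('D'): step: R->0, L->3 (L advanced); D->plug->D->R->C->L->D->refl->A->L'->E->R'->A->plug->A
Final: ciphertext=ECEECFBA, RIGHT=0, LEFT=3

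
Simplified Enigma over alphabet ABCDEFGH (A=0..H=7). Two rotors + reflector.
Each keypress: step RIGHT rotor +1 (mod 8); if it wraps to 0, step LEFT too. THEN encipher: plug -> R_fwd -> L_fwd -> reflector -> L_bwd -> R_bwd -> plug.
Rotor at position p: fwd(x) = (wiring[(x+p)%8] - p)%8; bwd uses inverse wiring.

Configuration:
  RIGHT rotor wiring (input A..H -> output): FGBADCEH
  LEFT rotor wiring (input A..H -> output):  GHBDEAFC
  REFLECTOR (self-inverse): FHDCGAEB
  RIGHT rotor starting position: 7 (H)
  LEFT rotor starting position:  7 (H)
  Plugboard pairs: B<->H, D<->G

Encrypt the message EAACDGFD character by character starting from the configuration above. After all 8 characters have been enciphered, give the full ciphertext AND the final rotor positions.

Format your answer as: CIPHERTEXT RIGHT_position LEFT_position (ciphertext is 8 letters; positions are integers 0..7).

Char 1 ('E'): step: R->0, L->0 (L advanced); E->plug->E->R->D->L->D->refl->C->L'->H->R'->H->plug->B
Char 2 ('A'): step: R->1, L=0; A->plug->A->R->F->L->A->refl->F->L'->G->R'->G->plug->D
Char 3 ('A'): step: R->2, L=0; A->plug->A->R->H->L->C->refl->D->L'->D->R'->G->plug->D
Char 4 ('C'): step: R->3, L=0; C->plug->C->R->H->L->C->refl->D->L'->D->R'->G->plug->D
Char 5 ('D'): step: R->4, L=0; D->plug->G->R->F->L->A->refl->F->L'->G->R'->B->plug->H
Char 6 ('G'): step: R->5, L=0; G->plug->D->R->A->L->G->refl->E->L'->E->R'->F->plug->F
Char 7 ('F'): step: R->6, L=0; F->plug->F->R->C->L->B->refl->H->L'->B->R'->B->plug->H
Char 8 ('D'): step: R->7, L=0; D->plug->G->R->D->L->D->refl->C->L'->H->R'->C->plug->C
Final: ciphertext=BDDDHFHC, RIGHT=7, LEFT=0

Answer: BDDDHFHC 7 0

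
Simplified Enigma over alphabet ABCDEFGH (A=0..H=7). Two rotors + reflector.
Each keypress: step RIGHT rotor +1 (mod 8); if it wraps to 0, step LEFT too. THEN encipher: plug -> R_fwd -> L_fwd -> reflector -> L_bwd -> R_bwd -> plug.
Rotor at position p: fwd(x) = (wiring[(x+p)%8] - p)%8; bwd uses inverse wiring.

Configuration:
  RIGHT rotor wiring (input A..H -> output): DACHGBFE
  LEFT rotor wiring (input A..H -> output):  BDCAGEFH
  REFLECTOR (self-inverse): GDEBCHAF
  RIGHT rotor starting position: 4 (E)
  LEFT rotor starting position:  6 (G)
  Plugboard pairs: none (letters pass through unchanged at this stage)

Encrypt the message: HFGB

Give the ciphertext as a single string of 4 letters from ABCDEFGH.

Char 1 ('H'): step: R->5, L=6; H->plug->H->R->B->L->B->refl->D->L'->C->R'->G->plug->G
Char 2 ('F'): step: R->6, L=6; F->plug->F->R->B->L->B->refl->D->L'->C->R'->D->plug->D
Char 3 ('G'): step: R->7, L=6; G->plug->G->R->C->L->D->refl->B->L'->B->R'->C->plug->C
Char 4 ('B'): step: R->0, L->7 (L advanced); B->plug->B->R->A->L->A->refl->G->L'->H->R'->D->plug->D

Answer: GDCD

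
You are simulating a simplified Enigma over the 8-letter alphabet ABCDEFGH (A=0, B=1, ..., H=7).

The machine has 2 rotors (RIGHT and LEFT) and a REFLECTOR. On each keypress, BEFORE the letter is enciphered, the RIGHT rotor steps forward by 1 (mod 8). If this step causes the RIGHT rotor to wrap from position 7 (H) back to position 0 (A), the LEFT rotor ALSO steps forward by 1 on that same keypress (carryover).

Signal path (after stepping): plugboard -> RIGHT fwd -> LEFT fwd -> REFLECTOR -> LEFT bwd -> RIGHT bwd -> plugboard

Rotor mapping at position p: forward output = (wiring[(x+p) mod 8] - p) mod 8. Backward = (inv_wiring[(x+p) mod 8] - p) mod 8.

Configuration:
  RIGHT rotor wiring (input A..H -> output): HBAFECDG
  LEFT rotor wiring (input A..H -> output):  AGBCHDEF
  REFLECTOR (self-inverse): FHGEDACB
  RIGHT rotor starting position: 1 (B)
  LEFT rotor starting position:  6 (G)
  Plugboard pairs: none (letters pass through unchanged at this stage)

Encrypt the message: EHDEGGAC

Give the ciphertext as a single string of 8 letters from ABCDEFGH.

Answer: AFAACADH

Derivation:
Char 1 ('E'): step: R->2, L=6; E->plug->E->R->B->L->H->refl->B->L'->G->R'->A->plug->A
Char 2 ('H'): step: R->3, L=6; H->plug->H->R->F->L->E->refl->D->L'->E->R'->F->plug->F
Char 3 ('D'): step: R->4, L=6; D->plug->D->R->C->L->C->refl->G->L'->A->R'->A->plug->A
Char 4 ('E'): step: R->5, L=6; E->plug->E->R->E->L->D->refl->E->L'->F->R'->A->plug->A
Char 5 ('G'): step: R->6, L=6; G->plug->G->R->G->L->B->refl->H->L'->B->R'->C->plug->C
Char 6 ('G'): step: R->7, L=6; G->plug->G->R->D->L->A->refl->F->L'->H->R'->A->plug->A
Char 7 ('A'): step: R->0, L->7 (L advanced); A->plug->A->R->H->L->F->refl->A->L'->F->R'->D->plug->D
Char 8 ('C'): step: R->1, L=7; C->plug->C->R->E->L->D->refl->E->L'->G->R'->H->plug->H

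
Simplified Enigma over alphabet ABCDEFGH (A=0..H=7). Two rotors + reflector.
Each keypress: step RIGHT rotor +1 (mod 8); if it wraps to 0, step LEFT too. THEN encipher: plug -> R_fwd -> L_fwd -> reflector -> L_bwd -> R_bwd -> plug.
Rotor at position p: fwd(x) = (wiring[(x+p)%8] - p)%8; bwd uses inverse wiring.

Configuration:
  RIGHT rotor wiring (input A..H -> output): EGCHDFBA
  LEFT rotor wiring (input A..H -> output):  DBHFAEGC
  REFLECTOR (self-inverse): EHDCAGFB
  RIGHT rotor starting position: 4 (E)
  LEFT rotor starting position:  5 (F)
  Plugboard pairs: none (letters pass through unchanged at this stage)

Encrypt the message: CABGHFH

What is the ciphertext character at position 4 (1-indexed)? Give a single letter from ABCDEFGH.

Char 1 ('C'): step: R->5, L=5; C->plug->C->R->D->L->G->refl->F->L'->C->R'->G->plug->G
Char 2 ('A'): step: R->6, L=5; A->plug->A->R->D->L->G->refl->F->L'->C->R'->B->plug->B
Char 3 ('B'): step: R->7, L=5; B->plug->B->R->F->L->C->refl->D->L'->H->R'->C->plug->C
Char 4 ('G'): step: R->0, L->6 (L advanced); G->plug->G->R->B->L->E->refl->A->L'->A->R'->H->plug->H

H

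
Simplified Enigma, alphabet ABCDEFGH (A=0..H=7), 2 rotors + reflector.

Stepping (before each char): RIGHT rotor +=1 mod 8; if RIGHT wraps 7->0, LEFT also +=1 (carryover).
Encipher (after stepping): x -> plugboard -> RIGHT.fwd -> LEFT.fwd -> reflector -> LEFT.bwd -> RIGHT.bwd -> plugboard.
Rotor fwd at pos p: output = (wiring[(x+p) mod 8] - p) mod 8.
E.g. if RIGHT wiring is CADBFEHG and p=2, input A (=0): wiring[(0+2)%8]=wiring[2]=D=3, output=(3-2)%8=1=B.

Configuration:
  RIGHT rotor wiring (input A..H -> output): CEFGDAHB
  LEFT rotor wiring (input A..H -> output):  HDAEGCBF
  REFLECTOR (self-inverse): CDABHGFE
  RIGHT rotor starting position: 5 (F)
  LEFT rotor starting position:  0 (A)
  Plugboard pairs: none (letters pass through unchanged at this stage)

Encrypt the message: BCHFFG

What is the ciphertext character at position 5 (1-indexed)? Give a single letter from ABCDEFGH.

Char 1 ('B'): step: R->6, L=0; B->plug->B->R->D->L->E->refl->H->L'->A->R'->F->plug->F
Char 2 ('C'): step: R->7, L=0; C->plug->C->R->F->L->C->refl->A->L'->C->R'->A->plug->A
Char 3 ('H'): step: R->0, L->1 (L advanced); H->plug->H->R->B->L->H->refl->E->L'->G->R'->D->plug->D
Char 4 ('F'): step: R->1, L=1; F->plug->F->R->G->L->E->refl->H->L'->B->R'->H->plug->H
Char 5 ('F'): step: R->2, L=1; F->plug->F->R->H->L->G->refl->F->L'->D->R'->A->plug->A

A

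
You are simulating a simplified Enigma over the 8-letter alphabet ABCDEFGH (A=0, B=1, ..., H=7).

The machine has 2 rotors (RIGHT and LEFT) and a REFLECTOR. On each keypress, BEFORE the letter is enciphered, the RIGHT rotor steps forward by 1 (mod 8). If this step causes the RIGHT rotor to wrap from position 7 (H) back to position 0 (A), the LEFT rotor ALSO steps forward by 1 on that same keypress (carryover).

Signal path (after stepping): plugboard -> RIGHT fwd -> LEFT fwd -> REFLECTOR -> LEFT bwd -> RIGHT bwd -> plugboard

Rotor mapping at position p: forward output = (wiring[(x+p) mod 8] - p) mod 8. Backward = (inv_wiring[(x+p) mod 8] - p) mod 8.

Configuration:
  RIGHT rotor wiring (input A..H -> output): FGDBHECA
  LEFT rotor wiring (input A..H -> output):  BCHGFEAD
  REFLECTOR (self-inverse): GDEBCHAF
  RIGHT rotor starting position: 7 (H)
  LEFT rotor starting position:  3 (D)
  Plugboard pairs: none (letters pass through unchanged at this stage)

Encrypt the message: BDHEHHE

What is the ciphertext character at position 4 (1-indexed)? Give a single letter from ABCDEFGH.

Char 1 ('B'): step: R->0, L->4 (L advanced); B->plug->B->R->G->L->D->refl->B->L'->A->R'->H->plug->H
Char 2 ('D'): step: R->1, L=4; D->plug->D->R->G->L->D->refl->B->L'->A->R'->C->plug->C
Char 3 ('H'): step: R->2, L=4; H->plug->H->R->E->L->F->refl->H->L'->D->R'->G->plug->G
Char 4 ('E'): step: R->3, L=4; E->plug->E->R->F->L->G->refl->A->L'->B->R'->C->plug->C

C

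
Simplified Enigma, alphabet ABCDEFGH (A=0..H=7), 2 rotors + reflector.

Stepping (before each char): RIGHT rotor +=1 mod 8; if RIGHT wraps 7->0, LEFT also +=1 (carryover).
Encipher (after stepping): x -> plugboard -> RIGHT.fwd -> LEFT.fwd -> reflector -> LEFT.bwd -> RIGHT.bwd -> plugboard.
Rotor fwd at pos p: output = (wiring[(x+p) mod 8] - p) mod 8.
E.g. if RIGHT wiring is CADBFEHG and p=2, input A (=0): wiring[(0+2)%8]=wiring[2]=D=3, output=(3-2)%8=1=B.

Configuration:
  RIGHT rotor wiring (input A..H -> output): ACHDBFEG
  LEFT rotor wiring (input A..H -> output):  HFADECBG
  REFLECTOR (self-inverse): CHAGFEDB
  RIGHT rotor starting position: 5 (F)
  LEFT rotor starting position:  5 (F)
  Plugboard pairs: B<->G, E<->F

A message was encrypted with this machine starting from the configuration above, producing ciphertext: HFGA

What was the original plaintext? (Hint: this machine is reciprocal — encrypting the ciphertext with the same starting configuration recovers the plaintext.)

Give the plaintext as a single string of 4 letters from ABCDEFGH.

Char 1 ('H'): step: R->6, L=5; H->plug->H->R->H->L->H->refl->B->L'->C->R'->C->plug->C
Char 2 ('F'): step: R->7, L=5; F->plug->E->R->E->L->A->refl->C->L'->D->R'->C->plug->C
Char 3 ('G'): step: R->0, L->6 (L advanced); G->plug->B->R->C->L->B->refl->H->L'->D->R'->D->plug->D
Char 4 ('A'): step: R->1, L=6; A->plug->A->R->B->L->A->refl->C->L'->E->R'->E->plug->F

Answer: CCDF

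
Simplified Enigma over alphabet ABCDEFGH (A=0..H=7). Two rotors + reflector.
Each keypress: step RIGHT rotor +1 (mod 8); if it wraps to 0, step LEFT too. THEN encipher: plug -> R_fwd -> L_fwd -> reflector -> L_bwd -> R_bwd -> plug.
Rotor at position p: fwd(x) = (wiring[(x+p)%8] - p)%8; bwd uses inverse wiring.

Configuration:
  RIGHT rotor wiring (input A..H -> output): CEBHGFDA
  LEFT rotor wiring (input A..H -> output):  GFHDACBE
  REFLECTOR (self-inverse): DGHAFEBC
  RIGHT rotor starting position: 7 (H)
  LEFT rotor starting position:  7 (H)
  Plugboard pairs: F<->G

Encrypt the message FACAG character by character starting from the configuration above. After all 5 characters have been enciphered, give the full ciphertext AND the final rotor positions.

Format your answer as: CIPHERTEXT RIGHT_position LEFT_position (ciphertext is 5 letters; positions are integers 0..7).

Answer: BEDBE 4 0

Derivation:
Char 1 ('F'): step: R->0, L->0 (L advanced); F->plug->G->R->D->L->D->refl->A->L'->E->R'->B->plug->B
Char 2 ('A'): step: R->1, L=0; A->plug->A->R->D->L->D->refl->A->L'->E->R'->E->plug->E
Char 3 ('C'): step: R->2, L=0; C->plug->C->R->E->L->A->refl->D->L'->D->R'->D->plug->D
Char 4 ('A'): step: R->3, L=0; A->plug->A->R->E->L->A->refl->D->L'->D->R'->B->plug->B
Char 5 ('G'): step: R->4, L=0; G->plug->F->R->A->L->G->refl->B->L'->G->R'->E->plug->E
Final: ciphertext=BEDBE, RIGHT=4, LEFT=0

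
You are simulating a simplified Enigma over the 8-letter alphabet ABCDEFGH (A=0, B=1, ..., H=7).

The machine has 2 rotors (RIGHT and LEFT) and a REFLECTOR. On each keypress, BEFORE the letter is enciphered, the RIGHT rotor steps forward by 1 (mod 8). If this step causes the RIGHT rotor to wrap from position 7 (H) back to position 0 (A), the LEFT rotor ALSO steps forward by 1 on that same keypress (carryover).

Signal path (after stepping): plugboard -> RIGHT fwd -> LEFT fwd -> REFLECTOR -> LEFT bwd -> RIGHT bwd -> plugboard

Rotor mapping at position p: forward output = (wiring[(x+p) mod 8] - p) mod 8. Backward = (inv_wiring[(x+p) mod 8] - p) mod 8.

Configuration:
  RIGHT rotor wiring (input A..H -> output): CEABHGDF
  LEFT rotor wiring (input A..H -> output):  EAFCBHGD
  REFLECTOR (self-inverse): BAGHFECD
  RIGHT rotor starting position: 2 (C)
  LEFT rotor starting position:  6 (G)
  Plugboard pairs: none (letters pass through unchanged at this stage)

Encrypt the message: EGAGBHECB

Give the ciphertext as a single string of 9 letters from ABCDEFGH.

Char 1 ('E'): step: R->3, L=6; E->plug->E->R->C->L->G->refl->C->L'->D->R'->C->plug->C
Char 2 ('G'): step: R->4, L=6; G->plug->G->R->E->L->H->refl->D->L'->G->R'->E->plug->E
Char 3 ('A'): step: R->5, L=6; A->plug->A->R->B->L->F->refl->E->L'->F->R'->D->plug->D
Char 4 ('G'): step: R->6, L=6; G->plug->G->R->B->L->F->refl->E->L'->F->R'->A->plug->A
Char 5 ('B'): step: R->7, L=6; B->plug->B->R->D->L->C->refl->G->L'->C->R'->E->plug->E
Char 6 ('H'): step: R->0, L->7 (L advanced); H->plug->H->R->F->L->C->refl->G->L'->D->R'->G->plug->G
Char 7 ('E'): step: R->1, L=7; E->plug->E->R->F->L->C->refl->G->L'->D->R'->A->plug->A
Char 8 ('C'): step: R->2, L=7; C->plug->C->R->F->L->C->refl->G->L'->D->R'->F->plug->F
Char 9 ('B'): step: R->3, L=7; B->plug->B->R->E->L->D->refl->H->L'->H->R'->F->plug->F

Answer: CEDAEGAFF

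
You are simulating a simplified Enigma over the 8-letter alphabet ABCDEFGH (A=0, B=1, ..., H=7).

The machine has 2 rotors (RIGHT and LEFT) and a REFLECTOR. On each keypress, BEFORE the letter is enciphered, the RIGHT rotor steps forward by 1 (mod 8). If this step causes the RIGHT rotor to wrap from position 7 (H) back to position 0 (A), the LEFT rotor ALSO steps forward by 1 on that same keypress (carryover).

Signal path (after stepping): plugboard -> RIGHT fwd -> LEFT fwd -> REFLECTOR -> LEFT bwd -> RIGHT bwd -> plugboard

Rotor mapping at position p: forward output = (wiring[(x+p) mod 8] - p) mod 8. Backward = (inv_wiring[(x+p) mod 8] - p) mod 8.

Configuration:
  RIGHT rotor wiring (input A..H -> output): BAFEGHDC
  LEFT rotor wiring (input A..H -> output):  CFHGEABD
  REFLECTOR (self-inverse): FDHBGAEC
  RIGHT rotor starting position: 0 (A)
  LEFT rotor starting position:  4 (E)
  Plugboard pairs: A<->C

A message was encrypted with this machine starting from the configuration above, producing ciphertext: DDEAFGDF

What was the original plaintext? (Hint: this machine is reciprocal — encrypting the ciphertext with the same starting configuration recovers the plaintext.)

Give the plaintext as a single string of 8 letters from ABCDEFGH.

Char 1 ('D'): step: R->1, L=4; D->plug->D->R->F->L->B->refl->D->L'->G->R'->E->plug->E
Char 2 ('D'): step: R->2, L=4; D->plug->D->R->F->L->B->refl->D->L'->G->R'->H->plug->H
Char 3 ('E'): step: R->3, L=4; E->plug->E->R->H->L->C->refl->H->L'->D->R'->B->plug->B
Char 4 ('A'): step: R->4, L=4; A->plug->C->R->H->L->C->refl->H->L'->D->R'->B->plug->B
Char 5 ('F'): step: R->5, L=4; F->plug->F->R->A->L->A->refl->F->L'->C->R'->A->plug->C
Char 6 ('G'): step: R->6, L=4; G->plug->G->R->A->L->A->refl->F->L'->C->R'->D->plug->D
Char 7 ('D'): step: R->7, L=4; D->plug->D->R->G->L->D->refl->B->L'->F->R'->E->plug->E
Char 8 ('F'): step: R->0, L->5 (L advanced); F->plug->F->R->H->L->H->refl->C->L'->F->R'->C->plug->A

Answer: EHBBCDEA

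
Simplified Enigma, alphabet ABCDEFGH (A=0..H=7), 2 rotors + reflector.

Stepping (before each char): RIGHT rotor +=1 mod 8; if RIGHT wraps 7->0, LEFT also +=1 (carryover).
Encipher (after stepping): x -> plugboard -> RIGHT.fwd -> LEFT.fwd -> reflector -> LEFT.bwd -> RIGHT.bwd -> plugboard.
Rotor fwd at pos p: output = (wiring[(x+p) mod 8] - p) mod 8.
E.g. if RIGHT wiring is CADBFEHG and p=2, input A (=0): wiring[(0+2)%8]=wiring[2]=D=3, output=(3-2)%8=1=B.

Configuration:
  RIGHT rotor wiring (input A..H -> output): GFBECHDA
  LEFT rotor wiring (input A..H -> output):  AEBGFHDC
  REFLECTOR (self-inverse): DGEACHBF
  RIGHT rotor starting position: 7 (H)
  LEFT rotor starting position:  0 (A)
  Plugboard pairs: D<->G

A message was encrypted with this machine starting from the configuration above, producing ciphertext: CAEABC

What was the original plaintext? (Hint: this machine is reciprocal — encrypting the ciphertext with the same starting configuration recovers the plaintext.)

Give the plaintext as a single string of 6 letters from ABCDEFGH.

Answer: HECGDH

Derivation:
Char 1 ('C'): step: R->0, L->1 (L advanced); C->plug->C->R->B->L->A->refl->D->L'->A->R'->H->plug->H
Char 2 ('A'): step: R->1, L=1; A->plug->A->R->E->L->G->refl->B->L'->G->R'->E->plug->E
Char 3 ('E'): step: R->2, L=1; E->plug->E->R->B->L->A->refl->D->L'->A->R'->C->plug->C
Char 4 ('A'): step: R->3, L=1; A->plug->A->R->B->L->A->refl->D->L'->A->R'->D->plug->G
Char 5 ('B'): step: R->4, L=1; B->plug->B->R->D->L->E->refl->C->L'->F->R'->G->plug->D
Char 6 ('C'): step: R->5, L=1; C->plug->C->R->D->L->E->refl->C->L'->F->R'->H->plug->H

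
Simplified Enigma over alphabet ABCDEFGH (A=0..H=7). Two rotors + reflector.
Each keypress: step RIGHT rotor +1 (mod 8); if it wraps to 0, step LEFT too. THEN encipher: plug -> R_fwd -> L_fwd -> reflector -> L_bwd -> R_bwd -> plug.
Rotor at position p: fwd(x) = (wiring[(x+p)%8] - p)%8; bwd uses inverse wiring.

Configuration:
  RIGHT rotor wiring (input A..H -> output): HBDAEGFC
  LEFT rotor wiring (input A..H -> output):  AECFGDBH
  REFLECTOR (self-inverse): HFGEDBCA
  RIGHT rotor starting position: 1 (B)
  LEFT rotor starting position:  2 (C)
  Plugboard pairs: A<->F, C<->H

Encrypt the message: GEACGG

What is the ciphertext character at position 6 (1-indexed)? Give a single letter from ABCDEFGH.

Char 1 ('G'): step: R->2, L=2; G->plug->G->R->F->L->F->refl->B->L'->D->R'->E->plug->E
Char 2 ('E'): step: R->3, L=2; E->plug->E->R->H->L->C->refl->G->L'->G->R'->G->plug->G
Char 3 ('A'): step: R->4, L=2; A->plug->F->R->F->L->F->refl->B->L'->D->R'->E->plug->E
Char 4 ('C'): step: R->5, L=2; C->plug->H->R->H->L->C->refl->G->L'->G->R'->F->plug->A
Char 5 ('G'): step: R->6, L=2; G->plug->G->R->G->L->G->refl->C->L'->H->R'->A->plug->F
Char 6 ('G'): step: R->7, L=2; G->plug->G->R->H->L->C->refl->G->L'->G->R'->H->plug->C

C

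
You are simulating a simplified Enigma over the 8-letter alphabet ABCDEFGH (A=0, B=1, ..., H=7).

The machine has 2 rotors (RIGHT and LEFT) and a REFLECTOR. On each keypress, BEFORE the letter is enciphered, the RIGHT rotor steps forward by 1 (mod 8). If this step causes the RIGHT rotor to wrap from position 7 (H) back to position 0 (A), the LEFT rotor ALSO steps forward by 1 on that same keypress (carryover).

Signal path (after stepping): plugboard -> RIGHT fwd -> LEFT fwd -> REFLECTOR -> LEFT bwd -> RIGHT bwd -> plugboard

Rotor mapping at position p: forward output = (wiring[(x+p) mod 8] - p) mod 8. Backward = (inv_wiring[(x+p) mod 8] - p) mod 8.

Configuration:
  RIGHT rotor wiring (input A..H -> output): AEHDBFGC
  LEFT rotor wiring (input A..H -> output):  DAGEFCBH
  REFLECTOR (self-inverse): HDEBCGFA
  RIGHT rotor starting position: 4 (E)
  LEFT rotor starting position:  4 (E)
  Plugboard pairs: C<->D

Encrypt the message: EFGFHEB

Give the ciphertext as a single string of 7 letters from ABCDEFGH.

Answer: HCDBBAE

Derivation:
Char 1 ('E'): step: R->5, L=4; E->plug->E->R->H->L->A->refl->H->L'->E->R'->H->plug->H
Char 2 ('F'): step: R->6, L=4; F->plug->F->R->F->L->E->refl->C->L'->G->R'->D->plug->C
Char 3 ('G'): step: R->7, L=4; G->plug->G->R->G->L->C->refl->E->L'->F->R'->C->plug->D
Char 4 ('F'): step: R->0, L->5 (L advanced); F->plug->F->R->F->L->B->refl->D->L'->E->R'->B->plug->B
Char 5 ('H'): step: R->1, L=5; H->plug->H->R->H->L->A->refl->H->L'->G->R'->B->plug->B
Char 6 ('E'): step: R->2, L=5; E->plug->E->R->E->L->D->refl->B->L'->F->R'->A->plug->A
Char 7 ('B'): step: R->3, L=5; B->plug->B->R->G->L->H->refl->A->L'->H->R'->E->plug->E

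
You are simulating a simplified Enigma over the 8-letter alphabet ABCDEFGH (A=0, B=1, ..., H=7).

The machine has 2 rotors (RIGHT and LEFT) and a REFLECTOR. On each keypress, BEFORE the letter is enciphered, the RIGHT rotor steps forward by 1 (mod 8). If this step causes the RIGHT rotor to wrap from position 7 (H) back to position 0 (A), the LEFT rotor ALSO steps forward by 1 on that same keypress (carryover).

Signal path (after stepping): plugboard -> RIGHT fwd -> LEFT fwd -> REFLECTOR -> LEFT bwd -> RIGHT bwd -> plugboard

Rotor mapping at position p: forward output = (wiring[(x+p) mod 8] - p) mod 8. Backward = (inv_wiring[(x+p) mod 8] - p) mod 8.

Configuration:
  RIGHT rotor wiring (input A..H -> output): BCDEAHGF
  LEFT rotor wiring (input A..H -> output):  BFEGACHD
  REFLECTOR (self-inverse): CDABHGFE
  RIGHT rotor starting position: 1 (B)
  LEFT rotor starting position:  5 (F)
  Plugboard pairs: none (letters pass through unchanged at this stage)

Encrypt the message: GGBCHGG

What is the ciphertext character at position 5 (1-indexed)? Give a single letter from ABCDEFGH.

Char 1 ('G'): step: R->2, L=5; G->plug->G->R->H->L->D->refl->B->L'->G->R'->C->plug->C
Char 2 ('G'): step: R->3, L=5; G->plug->G->R->H->L->D->refl->B->L'->G->R'->F->plug->F
Char 3 ('B'): step: R->4, L=5; B->plug->B->R->D->L->E->refl->H->L'->F->R'->E->plug->E
Char 4 ('C'): step: R->5, L=5; C->plug->C->R->A->L->F->refl->G->L'->C->R'->A->plug->A
Char 5 ('H'): step: R->6, L=5; H->plug->H->R->B->L->C->refl->A->L'->E->R'->D->plug->D

D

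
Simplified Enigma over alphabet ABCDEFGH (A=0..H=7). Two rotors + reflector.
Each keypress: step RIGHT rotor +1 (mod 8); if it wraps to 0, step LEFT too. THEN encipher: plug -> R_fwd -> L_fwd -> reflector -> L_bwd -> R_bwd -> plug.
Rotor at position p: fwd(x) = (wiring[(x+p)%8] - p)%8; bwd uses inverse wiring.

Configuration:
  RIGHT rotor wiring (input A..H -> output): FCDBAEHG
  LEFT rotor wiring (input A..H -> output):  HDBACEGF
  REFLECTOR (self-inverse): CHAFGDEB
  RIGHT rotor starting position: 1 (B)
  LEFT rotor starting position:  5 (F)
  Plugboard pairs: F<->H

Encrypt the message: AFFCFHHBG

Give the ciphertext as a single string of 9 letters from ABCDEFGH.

Char 1 ('A'): step: R->2, L=5; A->plug->A->R->B->L->B->refl->H->L'->A->R'->H->plug->F
Char 2 ('F'): step: R->3, L=5; F->plug->H->R->A->L->H->refl->B->L'->B->R'->C->plug->C
Char 3 ('F'): step: R->4, L=5; F->plug->H->R->F->L->E->refl->G->L'->E->R'->A->plug->A
Char 4 ('C'): step: R->5, L=5; C->plug->C->R->B->L->B->refl->H->L'->A->R'->D->plug->D
Char 5 ('F'): step: R->6, L=5; F->plug->H->R->G->L->D->refl->F->L'->H->R'->C->plug->C
Char 6 ('H'): step: R->7, L=5; H->plug->F->R->B->L->B->refl->H->L'->A->R'->H->plug->F
Char 7 ('H'): step: R->0, L->6 (L advanced); H->plug->F->R->E->L->D->refl->F->L'->D->R'->C->plug->C
Char 8 ('B'): step: R->1, L=6; B->plug->B->R->C->L->B->refl->H->L'->B->R'->A->plug->A
Char 9 ('G'): step: R->2, L=6; G->plug->G->R->D->L->F->refl->D->L'->E->R'->F->plug->H

Answer: FCADCFCAH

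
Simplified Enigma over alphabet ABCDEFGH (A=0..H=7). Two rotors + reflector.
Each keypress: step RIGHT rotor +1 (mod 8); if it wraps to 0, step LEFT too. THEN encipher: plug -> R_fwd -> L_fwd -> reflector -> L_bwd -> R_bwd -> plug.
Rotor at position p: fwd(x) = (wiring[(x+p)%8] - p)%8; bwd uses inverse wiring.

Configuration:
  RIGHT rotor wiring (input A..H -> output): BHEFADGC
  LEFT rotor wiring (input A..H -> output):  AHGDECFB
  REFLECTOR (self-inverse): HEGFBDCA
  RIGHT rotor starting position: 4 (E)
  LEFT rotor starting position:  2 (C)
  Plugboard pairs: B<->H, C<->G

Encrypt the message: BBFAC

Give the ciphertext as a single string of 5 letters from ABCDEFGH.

Answer: GGGCA

Derivation:
Char 1 ('B'): step: R->5, L=2; B->plug->H->R->D->L->A->refl->H->L'->F->R'->C->plug->G
Char 2 ('B'): step: R->6, L=2; B->plug->H->R->F->L->H->refl->A->L'->D->R'->C->plug->G
Char 3 ('F'): step: R->7, L=2; F->plug->F->R->B->L->B->refl->E->L'->A->R'->C->plug->G
Char 4 ('A'): step: R->0, L->3 (L advanced); A->plug->A->R->B->L->B->refl->E->L'->G->R'->G->plug->C
Char 5 ('C'): step: R->1, L=3; C->plug->G->R->B->L->B->refl->E->L'->G->R'->A->plug->A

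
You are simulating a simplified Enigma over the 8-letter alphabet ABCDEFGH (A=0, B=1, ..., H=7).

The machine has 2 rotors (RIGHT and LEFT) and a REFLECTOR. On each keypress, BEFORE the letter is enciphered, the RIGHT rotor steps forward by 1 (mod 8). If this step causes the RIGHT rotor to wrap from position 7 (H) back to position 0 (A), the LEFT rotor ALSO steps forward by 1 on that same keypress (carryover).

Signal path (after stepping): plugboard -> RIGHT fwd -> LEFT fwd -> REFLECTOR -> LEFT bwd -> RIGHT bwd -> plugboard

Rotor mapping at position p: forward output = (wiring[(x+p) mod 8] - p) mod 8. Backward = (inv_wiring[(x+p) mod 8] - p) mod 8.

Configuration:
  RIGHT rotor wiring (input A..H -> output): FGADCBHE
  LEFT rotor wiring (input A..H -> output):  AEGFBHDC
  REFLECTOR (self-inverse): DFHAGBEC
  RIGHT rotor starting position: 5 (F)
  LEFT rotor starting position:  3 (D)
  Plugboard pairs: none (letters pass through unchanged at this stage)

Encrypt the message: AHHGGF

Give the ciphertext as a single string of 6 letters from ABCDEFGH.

Char 1 ('A'): step: R->6, L=3; A->plug->A->R->B->L->G->refl->E->L'->C->R'->E->plug->E
Char 2 ('H'): step: R->7, L=3; H->plug->H->R->A->L->C->refl->H->L'->E->R'->E->plug->E
Char 3 ('H'): step: R->0, L->4 (L advanced); H->plug->H->R->E->L->E->refl->G->L'->D->R'->D->plug->D
Char 4 ('G'): step: R->1, L=4; G->plug->G->R->D->L->G->refl->E->L'->E->R'->H->plug->H
Char 5 ('G'): step: R->2, L=4; G->plug->G->R->D->L->G->refl->E->L'->E->R'->H->plug->H
Char 6 ('F'): step: R->3, L=4; F->plug->F->R->C->L->H->refl->C->L'->G->R'->C->plug->C

Answer: EEDHHC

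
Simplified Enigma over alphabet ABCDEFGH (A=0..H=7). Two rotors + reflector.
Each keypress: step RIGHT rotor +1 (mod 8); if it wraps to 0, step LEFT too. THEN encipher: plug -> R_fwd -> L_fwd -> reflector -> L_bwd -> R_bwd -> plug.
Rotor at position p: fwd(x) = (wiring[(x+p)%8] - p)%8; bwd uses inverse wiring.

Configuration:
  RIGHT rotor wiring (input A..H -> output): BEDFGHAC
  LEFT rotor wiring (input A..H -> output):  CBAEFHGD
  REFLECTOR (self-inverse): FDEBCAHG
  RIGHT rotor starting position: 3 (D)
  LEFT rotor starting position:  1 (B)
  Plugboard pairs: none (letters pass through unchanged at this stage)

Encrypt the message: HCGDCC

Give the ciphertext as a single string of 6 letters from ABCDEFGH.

Answer: CGEHEG

Derivation:
Char 1 ('H'): step: R->4, L=1; H->plug->H->R->B->L->H->refl->G->L'->E->R'->C->plug->C
Char 2 ('C'): step: R->5, L=1; C->plug->C->R->F->L->F->refl->A->L'->A->R'->G->plug->G
Char 3 ('G'): step: R->6, L=1; G->plug->G->R->A->L->A->refl->F->L'->F->R'->E->plug->E
Char 4 ('D'): step: R->7, L=1; D->plug->D->R->E->L->G->refl->H->L'->B->R'->H->plug->H
Char 5 ('C'): step: R->0, L->2 (L advanced); C->plug->C->R->D->L->F->refl->A->L'->G->R'->E->plug->E
Char 6 ('C'): step: R->1, L=2; C->plug->C->R->E->L->E->refl->C->L'->B->R'->G->plug->G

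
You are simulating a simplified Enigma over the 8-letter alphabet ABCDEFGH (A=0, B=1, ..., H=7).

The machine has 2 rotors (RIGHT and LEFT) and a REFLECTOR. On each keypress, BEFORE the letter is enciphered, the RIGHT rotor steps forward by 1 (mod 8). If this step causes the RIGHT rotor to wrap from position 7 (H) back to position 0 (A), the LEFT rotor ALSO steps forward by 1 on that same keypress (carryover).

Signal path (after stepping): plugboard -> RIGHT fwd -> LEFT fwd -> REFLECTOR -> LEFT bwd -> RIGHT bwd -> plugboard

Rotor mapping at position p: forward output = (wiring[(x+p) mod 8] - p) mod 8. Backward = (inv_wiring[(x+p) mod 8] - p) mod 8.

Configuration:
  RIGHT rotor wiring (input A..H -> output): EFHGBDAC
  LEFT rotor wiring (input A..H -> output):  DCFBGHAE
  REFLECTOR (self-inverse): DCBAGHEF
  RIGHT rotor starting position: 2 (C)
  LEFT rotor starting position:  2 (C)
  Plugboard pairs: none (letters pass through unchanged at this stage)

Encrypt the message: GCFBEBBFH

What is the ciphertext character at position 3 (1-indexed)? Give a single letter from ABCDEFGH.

Char 1 ('G'): step: R->3, L=2; G->plug->G->R->C->L->E->refl->G->L'->E->R'->H->plug->H
Char 2 ('C'): step: R->4, L=2; C->plug->C->R->E->L->G->refl->E->L'->C->R'->H->plug->H
Char 3 ('F'): step: R->5, L=2; F->plug->F->R->C->L->E->refl->G->L'->E->R'->H->plug->H

H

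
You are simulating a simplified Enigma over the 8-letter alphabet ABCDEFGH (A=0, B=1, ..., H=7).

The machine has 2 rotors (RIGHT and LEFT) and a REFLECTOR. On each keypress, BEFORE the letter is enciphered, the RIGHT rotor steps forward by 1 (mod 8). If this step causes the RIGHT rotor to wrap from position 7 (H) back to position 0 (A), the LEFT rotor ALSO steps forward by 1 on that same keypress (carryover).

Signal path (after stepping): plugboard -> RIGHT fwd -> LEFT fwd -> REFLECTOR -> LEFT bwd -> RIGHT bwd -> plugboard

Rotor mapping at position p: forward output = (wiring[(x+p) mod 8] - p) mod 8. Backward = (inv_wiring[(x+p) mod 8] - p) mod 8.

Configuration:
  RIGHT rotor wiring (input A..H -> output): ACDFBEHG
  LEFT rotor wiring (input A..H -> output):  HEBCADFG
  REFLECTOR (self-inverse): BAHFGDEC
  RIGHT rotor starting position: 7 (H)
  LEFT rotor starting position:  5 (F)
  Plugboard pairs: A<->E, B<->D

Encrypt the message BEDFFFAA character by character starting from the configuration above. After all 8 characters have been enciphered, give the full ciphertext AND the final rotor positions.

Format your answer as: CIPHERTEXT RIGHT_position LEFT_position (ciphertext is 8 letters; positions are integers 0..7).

Char 1 ('B'): step: R->0, L->6 (L advanced); B->plug->D->R->F->L->E->refl->G->L'->D->R'->C->plug->C
Char 2 ('E'): step: R->1, L=6; E->plug->A->R->B->L->A->refl->B->L'->C->R'->B->plug->D
Char 3 ('D'): step: R->2, L=6; D->plug->B->R->D->L->G->refl->E->L'->F->R'->E->plug->A
Char 4 ('F'): step: R->3, L=6; F->plug->F->R->F->L->E->refl->G->L'->D->R'->E->plug->A
Char 5 ('F'): step: R->4, L=6; F->plug->F->R->G->L->C->refl->H->L'->A->R'->B->plug->D
Char 6 ('F'): step: R->5, L=6; F->plug->F->R->G->L->C->refl->H->L'->A->R'->G->plug->G
Char 7 ('A'): step: R->6, L=6; A->plug->E->R->F->L->E->refl->G->L'->D->R'->G->plug->G
Char 8 ('A'): step: R->7, L=6; A->plug->E->R->G->L->C->refl->H->L'->A->R'->H->plug->H
Final: ciphertext=CDAADGGH, RIGHT=7, LEFT=6

Answer: CDAADGGH 7 6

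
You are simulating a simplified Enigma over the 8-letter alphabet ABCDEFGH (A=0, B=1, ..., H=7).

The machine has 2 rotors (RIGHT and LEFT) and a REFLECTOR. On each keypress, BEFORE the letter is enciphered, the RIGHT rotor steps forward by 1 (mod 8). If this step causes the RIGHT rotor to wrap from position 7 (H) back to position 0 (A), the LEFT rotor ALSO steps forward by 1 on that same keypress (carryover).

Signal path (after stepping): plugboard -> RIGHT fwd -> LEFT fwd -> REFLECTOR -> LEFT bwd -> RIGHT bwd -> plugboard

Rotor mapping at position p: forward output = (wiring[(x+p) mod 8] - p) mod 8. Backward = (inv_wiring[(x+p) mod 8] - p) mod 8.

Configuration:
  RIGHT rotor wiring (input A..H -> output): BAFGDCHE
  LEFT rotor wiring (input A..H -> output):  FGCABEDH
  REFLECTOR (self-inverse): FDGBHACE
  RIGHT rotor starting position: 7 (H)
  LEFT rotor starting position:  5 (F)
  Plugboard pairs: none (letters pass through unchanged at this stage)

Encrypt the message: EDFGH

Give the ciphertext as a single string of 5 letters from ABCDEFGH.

Char 1 ('E'): step: R->0, L->6 (L advanced); E->plug->E->R->D->L->A->refl->F->L'->A->R'->B->plug->B
Char 2 ('D'): step: R->1, L=6; D->plug->D->R->C->L->H->refl->E->L'->E->R'->B->plug->B
Char 3 ('F'): step: R->2, L=6; F->plug->F->R->C->L->H->refl->E->L'->E->R'->B->plug->B
Char 4 ('G'): step: R->3, L=6; G->plug->G->R->F->L->C->refl->G->L'->H->R'->C->plug->C
Char 5 ('H'): step: R->4, L=6; H->plug->H->R->C->L->H->refl->E->L'->E->R'->F->plug->F

Answer: BBBCF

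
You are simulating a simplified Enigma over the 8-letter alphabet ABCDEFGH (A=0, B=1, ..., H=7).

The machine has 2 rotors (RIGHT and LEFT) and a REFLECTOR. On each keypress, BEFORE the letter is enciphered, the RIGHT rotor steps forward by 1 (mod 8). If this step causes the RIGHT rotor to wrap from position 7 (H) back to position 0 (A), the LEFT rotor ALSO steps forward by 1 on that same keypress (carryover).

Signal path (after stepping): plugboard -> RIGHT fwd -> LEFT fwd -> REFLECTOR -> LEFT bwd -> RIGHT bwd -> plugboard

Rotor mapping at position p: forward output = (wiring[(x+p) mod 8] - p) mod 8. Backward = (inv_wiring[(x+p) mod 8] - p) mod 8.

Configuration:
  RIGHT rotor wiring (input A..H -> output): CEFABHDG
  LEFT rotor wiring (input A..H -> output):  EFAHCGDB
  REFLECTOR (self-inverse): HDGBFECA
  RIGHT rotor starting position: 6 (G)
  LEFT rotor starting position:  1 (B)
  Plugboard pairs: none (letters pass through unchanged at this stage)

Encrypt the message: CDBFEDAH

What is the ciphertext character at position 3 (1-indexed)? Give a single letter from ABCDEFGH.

Char 1 ('C'): step: R->7, L=1; C->plug->C->R->F->L->C->refl->G->L'->C->R'->F->plug->F
Char 2 ('D'): step: R->0, L->2 (L advanced); D->plug->D->R->A->L->G->refl->C->L'->G->R'->H->plug->H
Char 3 ('B'): step: R->1, L=2; B->plug->B->R->E->L->B->refl->D->L'->H->R'->C->plug->C

C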